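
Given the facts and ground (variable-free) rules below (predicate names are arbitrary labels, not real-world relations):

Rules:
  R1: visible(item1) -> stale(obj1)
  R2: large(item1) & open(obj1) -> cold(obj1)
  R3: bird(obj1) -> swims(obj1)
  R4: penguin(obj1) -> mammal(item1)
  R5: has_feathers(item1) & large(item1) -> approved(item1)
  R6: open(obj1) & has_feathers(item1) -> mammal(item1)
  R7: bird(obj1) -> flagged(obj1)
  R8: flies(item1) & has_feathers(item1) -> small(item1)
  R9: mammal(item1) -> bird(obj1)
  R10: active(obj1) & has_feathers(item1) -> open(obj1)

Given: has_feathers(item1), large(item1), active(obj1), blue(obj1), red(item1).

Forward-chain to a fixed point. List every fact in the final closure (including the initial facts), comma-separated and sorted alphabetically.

[1] R5 [has_feathers(item1) & large(item1) -> approved(item1)]; R10 [active(obj1) & has_feathers(item1) -> open(obj1)]. ⇒ new: approved(item1), open(obj1).
[2] R2 [large(item1) & open(obj1) -> cold(obj1)]; R6 [open(obj1) & has_feathers(item1) -> mammal(item1)]. ⇒ new: cold(obj1), mammal(item1).
[3] R9 [mammal(item1) -> bird(obj1)]. ⇒ new: bird(obj1).
[4] R3 [bird(obj1) -> swims(obj1)]; R7 [bird(obj1) -> flagged(obj1)]. ⇒ new: swims(obj1), flagged(obj1).

active(obj1), approved(item1), bird(obj1), blue(obj1), cold(obj1), flagged(obj1), has_feathers(item1), large(item1), mammal(item1), open(obj1), red(item1), swims(obj1)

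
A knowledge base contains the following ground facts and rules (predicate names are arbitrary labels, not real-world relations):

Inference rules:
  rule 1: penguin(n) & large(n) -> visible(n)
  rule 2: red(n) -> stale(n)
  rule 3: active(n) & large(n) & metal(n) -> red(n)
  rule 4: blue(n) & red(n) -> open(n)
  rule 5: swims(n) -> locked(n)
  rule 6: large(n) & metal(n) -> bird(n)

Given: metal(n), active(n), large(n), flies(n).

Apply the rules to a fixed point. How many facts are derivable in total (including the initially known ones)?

Round 1 — rule 3, rule 6, derive red(n), bird(n).
Round 2 — rule 2, derive stale(n).
Closure: {active(n), bird(n), flies(n), large(n), metal(n), red(n), stale(n)} — 7 facts.

7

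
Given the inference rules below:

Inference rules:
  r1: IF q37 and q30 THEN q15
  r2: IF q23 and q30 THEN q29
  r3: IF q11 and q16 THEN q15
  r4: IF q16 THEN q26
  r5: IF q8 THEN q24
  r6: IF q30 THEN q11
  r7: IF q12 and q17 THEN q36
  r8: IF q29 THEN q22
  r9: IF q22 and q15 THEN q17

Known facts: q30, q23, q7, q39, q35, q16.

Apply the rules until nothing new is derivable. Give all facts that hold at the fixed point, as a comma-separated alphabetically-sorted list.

Round 1 fires r2, r4, r6, giving q29, q26, q11.
Round 2 fires r3, r8, giving q15, q22.
Round 3 fires r9, giving q17.

q11, q15, q16, q17, q22, q23, q26, q29, q30, q35, q39, q7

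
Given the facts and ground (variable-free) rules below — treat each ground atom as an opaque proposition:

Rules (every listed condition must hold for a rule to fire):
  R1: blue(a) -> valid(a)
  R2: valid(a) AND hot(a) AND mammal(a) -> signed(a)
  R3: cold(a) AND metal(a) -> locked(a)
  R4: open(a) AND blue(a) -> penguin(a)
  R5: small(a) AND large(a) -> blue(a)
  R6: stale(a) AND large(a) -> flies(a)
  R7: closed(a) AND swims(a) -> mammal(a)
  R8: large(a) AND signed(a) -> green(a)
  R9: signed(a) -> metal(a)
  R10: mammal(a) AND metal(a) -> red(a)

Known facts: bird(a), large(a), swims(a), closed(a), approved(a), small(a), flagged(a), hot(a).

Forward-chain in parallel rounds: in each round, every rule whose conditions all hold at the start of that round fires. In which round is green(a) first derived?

4

Round 1: R5 [small(a) AND large(a) -> blue(a)]; R7 [closed(a) AND swims(a) -> mammal(a)]. Adds blue(a), mammal(a).
Round 2: R1 [blue(a) -> valid(a)]. Adds valid(a).
Round 3: R2 [valid(a) AND hot(a) AND mammal(a) -> signed(a)]. Adds signed(a).
Round 4: R8 [large(a) AND signed(a) -> green(a)]; R9 [signed(a) -> metal(a)]. Adds green(a), metal(a).
green(a) first appears in round 4.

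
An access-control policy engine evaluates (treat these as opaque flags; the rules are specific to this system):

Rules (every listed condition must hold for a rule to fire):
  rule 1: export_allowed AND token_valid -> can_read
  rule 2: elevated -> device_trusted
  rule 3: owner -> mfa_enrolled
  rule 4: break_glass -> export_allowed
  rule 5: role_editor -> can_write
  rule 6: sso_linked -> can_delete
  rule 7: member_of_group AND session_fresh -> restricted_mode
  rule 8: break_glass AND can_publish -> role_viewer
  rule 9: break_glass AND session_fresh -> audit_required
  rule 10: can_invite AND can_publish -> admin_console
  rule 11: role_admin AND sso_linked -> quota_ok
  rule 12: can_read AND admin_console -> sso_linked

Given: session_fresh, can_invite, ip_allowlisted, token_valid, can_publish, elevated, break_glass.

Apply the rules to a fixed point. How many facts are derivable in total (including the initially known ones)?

Round 1 fires rule 2, rule 4, rule 8, rule 9, rule 10, giving device_trusted, export_allowed, role_viewer, audit_required, admin_console.
Round 2 fires rule 1, giving can_read.
Round 3 fires rule 12, giving sso_linked.
Round 4 fires rule 6, giving can_delete.
Closure: {admin_console, audit_required, break_glass, can_delete, can_invite, can_publish, can_read, device_trusted, elevated, export_allowed, ip_allowlisted, role_viewer, session_fresh, sso_linked, token_valid} — 15 facts.

15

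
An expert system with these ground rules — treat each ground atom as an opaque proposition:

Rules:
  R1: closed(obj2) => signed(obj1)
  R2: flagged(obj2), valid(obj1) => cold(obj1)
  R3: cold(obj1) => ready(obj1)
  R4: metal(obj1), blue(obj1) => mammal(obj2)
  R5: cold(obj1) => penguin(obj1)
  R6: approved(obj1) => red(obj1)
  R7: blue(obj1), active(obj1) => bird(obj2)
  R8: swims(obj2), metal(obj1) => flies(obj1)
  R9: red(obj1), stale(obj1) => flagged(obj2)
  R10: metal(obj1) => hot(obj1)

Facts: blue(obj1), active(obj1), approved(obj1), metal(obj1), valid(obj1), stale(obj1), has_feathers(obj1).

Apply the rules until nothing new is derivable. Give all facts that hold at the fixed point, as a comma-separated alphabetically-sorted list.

active(obj1), approved(obj1), bird(obj2), blue(obj1), cold(obj1), flagged(obj2), has_feathers(obj1), hot(obj1), mammal(obj2), metal(obj1), penguin(obj1), ready(obj1), red(obj1), stale(obj1), valid(obj1)

Round 1: R4 [metal(obj1), blue(obj1) => mammal(obj2)]; R6 [approved(obj1) => red(obj1)]; R7 [blue(obj1), active(obj1) => bird(obj2)]; R10 [metal(obj1) => hot(obj1)]. New: mammal(obj2), red(obj1), bird(obj2), hot(obj1).
Round 2: R9 [red(obj1), stale(obj1) => flagged(obj2)]. New: flagged(obj2).
Round 3: R2 [flagged(obj2), valid(obj1) => cold(obj1)]. New: cold(obj1).
Round 4: R3 [cold(obj1) => ready(obj1)]; R5 [cold(obj1) => penguin(obj1)]. New: ready(obj1), penguin(obj1).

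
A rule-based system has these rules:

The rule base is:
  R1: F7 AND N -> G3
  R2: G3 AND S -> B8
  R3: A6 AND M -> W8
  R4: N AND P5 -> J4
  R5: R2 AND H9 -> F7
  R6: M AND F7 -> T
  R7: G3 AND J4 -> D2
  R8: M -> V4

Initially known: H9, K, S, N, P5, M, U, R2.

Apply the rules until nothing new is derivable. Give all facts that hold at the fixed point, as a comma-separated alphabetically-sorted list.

Round 1 — R4, R5, R8, derive J4, F7, V4.
Round 2 — R1, R6, derive G3, T.
Round 3 — R2, R7, derive B8, D2.

B8, D2, F7, G3, H9, J4, K, M, N, P5, R2, S, T, U, V4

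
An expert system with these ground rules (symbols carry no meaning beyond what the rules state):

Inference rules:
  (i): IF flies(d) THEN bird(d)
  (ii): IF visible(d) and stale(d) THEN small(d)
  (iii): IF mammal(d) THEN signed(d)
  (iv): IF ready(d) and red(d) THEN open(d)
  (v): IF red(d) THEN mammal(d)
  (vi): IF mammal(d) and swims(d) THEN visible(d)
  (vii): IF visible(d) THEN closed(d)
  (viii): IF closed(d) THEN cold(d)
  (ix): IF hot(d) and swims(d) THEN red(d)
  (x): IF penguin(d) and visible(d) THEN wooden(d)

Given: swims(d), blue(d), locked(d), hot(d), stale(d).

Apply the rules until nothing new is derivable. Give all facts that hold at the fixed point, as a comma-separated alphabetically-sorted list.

blue(d), closed(d), cold(d), hot(d), locked(d), mammal(d), red(d), signed(d), small(d), stale(d), swims(d), visible(d)

[1] (ix) [IF hot(d) and swims(d) THEN red(d)]. ⇒ new: red(d).
[2] (v) [IF red(d) THEN mammal(d)]. ⇒ new: mammal(d).
[3] (iii) [IF mammal(d) THEN signed(d)]; (vi) [IF mammal(d) and swims(d) THEN visible(d)]. ⇒ new: signed(d), visible(d).
[4] (ii) [IF visible(d) and stale(d) THEN small(d)]; (vii) [IF visible(d) THEN closed(d)]. ⇒ new: small(d), closed(d).
[5] (viii) [IF closed(d) THEN cold(d)]. ⇒ new: cold(d).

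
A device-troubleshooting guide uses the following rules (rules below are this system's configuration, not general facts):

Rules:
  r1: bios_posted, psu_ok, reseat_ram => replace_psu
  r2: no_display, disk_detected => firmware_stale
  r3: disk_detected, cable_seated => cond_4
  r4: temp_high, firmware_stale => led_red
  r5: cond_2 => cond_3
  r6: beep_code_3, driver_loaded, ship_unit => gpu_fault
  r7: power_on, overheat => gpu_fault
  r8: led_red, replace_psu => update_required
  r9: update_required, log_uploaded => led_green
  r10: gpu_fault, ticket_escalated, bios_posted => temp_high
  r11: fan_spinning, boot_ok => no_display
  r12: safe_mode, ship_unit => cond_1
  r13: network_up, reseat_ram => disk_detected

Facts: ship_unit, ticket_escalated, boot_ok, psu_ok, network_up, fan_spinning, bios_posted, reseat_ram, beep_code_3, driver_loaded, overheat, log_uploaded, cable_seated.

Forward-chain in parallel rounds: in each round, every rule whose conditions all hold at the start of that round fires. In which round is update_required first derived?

[1] r1 [bios_posted, psu_ok, reseat_ram => replace_psu]; r6 [beep_code_3, driver_loaded, ship_unit => gpu_fault]; r11 [fan_spinning, boot_ok => no_display]; r13 [network_up, reseat_ram => disk_detected]. ⇒ new: replace_psu, gpu_fault, no_display, disk_detected.
[2] r2 [no_display, disk_detected => firmware_stale]; r3 [disk_detected, cable_seated => cond_4]; r10 [gpu_fault, ticket_escalated, bios_posted => temp_high]. ⇒ new: firmware_stale, cond_4, temp_high.
[3] r4 [temp_high, firmware_stale => led_red]. ⇒ new: led_red.
[4] r8 [led_red, replace_psu => update_required]. ⇒ new: update_required.
update_required first appears in round 4.

4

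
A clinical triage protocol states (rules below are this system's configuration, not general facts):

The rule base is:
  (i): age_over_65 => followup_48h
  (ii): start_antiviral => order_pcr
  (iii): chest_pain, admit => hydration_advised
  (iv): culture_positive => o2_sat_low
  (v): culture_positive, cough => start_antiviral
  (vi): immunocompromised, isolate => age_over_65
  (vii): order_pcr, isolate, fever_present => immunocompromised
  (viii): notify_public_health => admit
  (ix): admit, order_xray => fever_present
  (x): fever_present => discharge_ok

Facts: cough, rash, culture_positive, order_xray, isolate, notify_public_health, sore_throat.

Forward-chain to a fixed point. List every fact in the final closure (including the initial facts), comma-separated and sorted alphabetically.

[1] (iv) [culture_positive => o2_sat_low]; (v) [culture_positive, cough => start_antiviral]; (viii) [notify_public_health => admit]. ⇒ new: o2_sat_low, start_antiviral, admit.
[2] (ii) [start_antiviral => order_pcr]; (ix) [admit, order_xray => fever_present]. ⇒ new: order_pcr, fever_present.
[3] (vii) [order_pcr, isolate, fever_present => immunocompromised]; (x) [fever_present => discharge_ok]. ⇒ new: immunocompromised, discharge_ok.
[4] (vi) [immunocompromised, isolate => age_over_65]. ⇒ new: age_over_65.
[5] (i) [age_over_65 => followup_48h]. ⇒ new: followup_48h.

admit, age_over_65, cough, culture_positive, discharge_ok, fever_present, followup_48h, immunocompromised, isolate, notify_public_health, o2_sat_low, order_pcr, order_xray, rash, sore_throat, start_antiviral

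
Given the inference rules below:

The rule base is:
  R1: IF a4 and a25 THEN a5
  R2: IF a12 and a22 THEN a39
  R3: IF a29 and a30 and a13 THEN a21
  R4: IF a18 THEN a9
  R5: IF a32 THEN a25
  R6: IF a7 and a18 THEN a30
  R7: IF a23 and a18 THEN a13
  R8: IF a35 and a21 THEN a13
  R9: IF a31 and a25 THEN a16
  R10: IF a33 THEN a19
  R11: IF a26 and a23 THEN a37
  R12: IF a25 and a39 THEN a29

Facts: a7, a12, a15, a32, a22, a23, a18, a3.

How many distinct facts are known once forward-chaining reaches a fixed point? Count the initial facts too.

Round 1: R2 [IF a12 and a22 THEN a39]; R4 [IF a18 THEN a9]; R5 [IF a32 THEN a25]; R6 [IF a7 and a18 THEN a30]; R7 [IF a23 and a18 THEN a13]. Adds a39, a9, a25, a30, a13.
Round 2: R12 [IF a25 and a39 THEN a29]. Adds a29.
Round 3: R3 [IF a29 and a30 and a13 THEN a21]. Adds a21.
Closure: {a12, a13, a15, a18, a21, a22, a23, a25, a29, a3, a30, a32, a39, a7, a9} — 15 facts.

15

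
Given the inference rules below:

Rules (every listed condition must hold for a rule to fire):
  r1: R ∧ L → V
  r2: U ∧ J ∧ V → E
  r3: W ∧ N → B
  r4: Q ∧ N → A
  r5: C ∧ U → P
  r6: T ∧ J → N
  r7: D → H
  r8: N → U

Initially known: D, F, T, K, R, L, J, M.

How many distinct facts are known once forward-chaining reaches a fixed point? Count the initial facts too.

13

Round 1: r1 [R ∧ L → V]; r6 [T ∧ J → N]; r7 [D → H]. Adds V, N, H.
Round 2: r8 [N → U]. Adds U.
Round 3: r2 [U ∧ J ∧ V → E]. Adds E.
Closure: {D, E, F, H, J, K, L, M, N, R, T, U, V} — 13 facts.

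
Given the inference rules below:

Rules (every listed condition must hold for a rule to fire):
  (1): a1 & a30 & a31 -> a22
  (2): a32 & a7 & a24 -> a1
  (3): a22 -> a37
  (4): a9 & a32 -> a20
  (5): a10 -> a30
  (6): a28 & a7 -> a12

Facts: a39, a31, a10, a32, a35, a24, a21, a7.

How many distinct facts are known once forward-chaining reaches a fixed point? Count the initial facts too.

Round 1: (2) [a32 & a7 & a24 -> a1]; (5) [a10 -> a30]. Adds a1, a30.
Round 2: (1) [a1 & a30 & a31 -> a22]. Adds a22.
Round 3: (3) [a22 -> a37]. Adds a37.
Closure: {a1, a10, a21, a22, a24, a30, a31, a32, a35, a37, a39, a7} — 12 facts.

12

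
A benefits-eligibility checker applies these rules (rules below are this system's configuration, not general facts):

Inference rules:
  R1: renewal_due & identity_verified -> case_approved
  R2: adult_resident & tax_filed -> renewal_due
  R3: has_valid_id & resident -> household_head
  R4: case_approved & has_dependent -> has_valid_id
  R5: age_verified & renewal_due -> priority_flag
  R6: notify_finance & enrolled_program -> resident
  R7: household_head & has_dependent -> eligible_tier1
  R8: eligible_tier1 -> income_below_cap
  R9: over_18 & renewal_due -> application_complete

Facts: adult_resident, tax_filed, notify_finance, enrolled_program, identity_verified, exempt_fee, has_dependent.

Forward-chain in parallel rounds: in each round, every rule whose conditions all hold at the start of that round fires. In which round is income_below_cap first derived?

Round 1 — R2, R6, derive renewal_due, resident.
Round 2 — R1, derive case_approved.
Round 3 — R4, derive has_valid_id.
Round 4 — R3, derive household_head.
Round 5 — R7, derive eligible_tier1.
Round 6 — R8, derive income_below_cap.
income_below_cap first appears in round 6.

6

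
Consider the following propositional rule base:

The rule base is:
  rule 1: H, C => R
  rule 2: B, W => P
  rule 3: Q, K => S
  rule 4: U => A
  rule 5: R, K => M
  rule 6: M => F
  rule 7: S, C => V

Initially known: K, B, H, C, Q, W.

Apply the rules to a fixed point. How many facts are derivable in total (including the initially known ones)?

Round 1 — rule 1, rule 2, rule 3, derive R, P, S.
Round 2 — rule 5, rule 7, derive M, V.
Round 3 — rule 6, derive F.
Closure: {B, C, F, H, K, M, P, Q, R, S, V, W} — 12 facts.

12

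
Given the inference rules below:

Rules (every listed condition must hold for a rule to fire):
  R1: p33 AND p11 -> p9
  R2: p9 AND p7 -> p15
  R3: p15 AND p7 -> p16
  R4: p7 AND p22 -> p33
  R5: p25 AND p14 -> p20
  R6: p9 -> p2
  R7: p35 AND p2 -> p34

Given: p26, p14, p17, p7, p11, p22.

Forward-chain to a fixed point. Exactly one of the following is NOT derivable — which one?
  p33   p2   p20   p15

Round 1 fires R4, giving p33.
Round 2 fires R1, giving p9.
Round 3 fires R2, R6, giving p15, p2.
Round 4 fires R3, giving p16.
Derived: p33 (round 1), p2 (round 3), p15 (round 3). p20 never appears in any round.

p20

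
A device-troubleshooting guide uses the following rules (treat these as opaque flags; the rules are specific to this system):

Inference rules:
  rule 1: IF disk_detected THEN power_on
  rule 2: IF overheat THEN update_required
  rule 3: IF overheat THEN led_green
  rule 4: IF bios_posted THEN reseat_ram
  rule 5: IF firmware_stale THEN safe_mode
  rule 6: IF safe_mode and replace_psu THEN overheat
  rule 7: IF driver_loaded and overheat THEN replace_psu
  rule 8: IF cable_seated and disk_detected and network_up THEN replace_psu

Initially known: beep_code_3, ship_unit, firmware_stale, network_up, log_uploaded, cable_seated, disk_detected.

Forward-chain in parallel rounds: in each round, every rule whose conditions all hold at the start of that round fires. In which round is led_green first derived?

3

Round 1: rule 1 [IF disk_detected THEN power_on]; rule 5 [IF firmware_stale THEN safe_mode]; rule 8 [IF cable_seated and disk_detected and network_up THEN replace_psu]. Adds power_on, safe_mode, replace_psu.
Round 2: rule 6 [IF safe_mode and replace_psu THEN overheat]. Adds overheat.
Round 3: rule 2 [IF overheat THEN update_required]; rule 3 [IF overheat THEN led_green]. Adds update_required, led_green.
led_green first appears in round 3.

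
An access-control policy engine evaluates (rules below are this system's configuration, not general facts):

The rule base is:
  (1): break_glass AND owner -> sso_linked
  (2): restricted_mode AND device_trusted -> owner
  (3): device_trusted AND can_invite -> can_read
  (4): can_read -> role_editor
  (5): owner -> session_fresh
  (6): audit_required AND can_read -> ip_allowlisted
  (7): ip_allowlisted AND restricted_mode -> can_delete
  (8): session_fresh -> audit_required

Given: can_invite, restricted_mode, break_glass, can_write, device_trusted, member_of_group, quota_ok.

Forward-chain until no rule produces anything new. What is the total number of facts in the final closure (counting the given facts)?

15

Round 1: (2) [restricted_mode AND device_trusted -> owner]; (3) [device_trusted AND can_invite -> can_read]. Adds owner, can_read.
Round 2: (1) [break_glass AND owner -> sso_linked]; (4) [can_read -> role_editor]; (5) [owner -> session_fresh]. Adds sso_linked, role_editor, session_fresh.
Round 3: (8) [session_fresh -> audit_required]. Adds audit_required.
Round 4: (6) [audit_required AND can_read -> ip_allowlisted]. Adds ip_allowlisted.
Round 5: (7) [ip_allowlisted AND restricted_mode -> can_delete]. Adds can_delete.
Closure: {audit_required, break_glass, can_delete, can_invite, can_read, can_write, device_trusted, ip_allowlisted, member_of_group, owner, quota_ok, restricted_mode, role_editor, session_fresh, sso_linked} — 15 facts.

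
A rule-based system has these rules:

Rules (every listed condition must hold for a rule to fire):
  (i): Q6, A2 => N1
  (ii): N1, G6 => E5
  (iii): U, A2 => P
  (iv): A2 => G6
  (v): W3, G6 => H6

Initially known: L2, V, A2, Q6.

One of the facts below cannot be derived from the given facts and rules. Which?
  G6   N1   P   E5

P

Round 1 — (i), (iv), derive N1, G6.
Round 2 — (ii), derive E5.
Derived: G6 (round 1), N1 (round 1), E5 (round 2). P never appears in any round.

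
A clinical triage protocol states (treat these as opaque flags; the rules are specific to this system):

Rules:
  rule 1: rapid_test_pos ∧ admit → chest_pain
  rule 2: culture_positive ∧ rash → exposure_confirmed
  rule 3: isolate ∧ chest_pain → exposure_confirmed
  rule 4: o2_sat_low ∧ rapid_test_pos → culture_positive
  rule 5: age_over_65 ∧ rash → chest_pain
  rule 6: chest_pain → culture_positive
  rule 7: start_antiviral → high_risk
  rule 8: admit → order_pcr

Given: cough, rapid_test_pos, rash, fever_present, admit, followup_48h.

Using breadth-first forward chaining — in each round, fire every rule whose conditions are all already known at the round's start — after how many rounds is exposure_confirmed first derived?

3

[1] rule 1 [rapid_test_pos ∧ admit → chest_pain]; rule 8 [admit → order_pcr]. ⇒ new: chest_pain, order_pcr.
[2] rule 6 [chest_pain → culture_positive]. ⇒ new: culture_positive.
[3] rule 2 [culture_positive ∧ rash → exposure_confirmed]. ⇒ new: exposure_confirmed.
exposure_confirmed first appears in round 3.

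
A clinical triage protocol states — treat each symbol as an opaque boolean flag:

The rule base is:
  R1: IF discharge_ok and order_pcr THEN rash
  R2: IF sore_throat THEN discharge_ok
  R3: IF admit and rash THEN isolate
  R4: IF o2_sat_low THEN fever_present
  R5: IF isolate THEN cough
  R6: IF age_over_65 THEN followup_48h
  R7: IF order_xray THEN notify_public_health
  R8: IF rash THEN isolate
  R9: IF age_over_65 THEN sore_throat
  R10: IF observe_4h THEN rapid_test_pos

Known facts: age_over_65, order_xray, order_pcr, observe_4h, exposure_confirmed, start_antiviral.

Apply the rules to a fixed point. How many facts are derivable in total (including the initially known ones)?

14

Round 1 fires R6, R7, R9, R10, giving followup_48h, notify_public_health, sore_throat, rapid_test_pos.
Round 2 fires R2, giving discharge_ok.
Round 3 fires R1, giving rash.
Round 4 fires R8, giving isolate.
Round 5 fires R5, giving cough.
Closure: {age_over_65, cough, discharge_ok, exposure_confirmed, followup_48h, isolate, notify_public_health, observe_4h, order_pcr, order_xray, rapid_test_pos, rash, sore_throat, start_antiviral} — 14 facts.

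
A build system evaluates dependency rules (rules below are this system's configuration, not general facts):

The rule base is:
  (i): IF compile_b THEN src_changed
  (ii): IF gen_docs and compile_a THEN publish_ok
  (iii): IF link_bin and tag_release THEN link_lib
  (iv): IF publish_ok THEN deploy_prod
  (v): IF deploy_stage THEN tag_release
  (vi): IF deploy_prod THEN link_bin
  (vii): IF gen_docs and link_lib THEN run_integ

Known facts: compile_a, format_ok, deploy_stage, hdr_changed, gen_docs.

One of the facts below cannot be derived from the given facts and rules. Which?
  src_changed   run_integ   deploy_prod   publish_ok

Round 1: (ii) [IF gen_docs and compile_a THEN publish_ok]; (v) [IF deploy_stage THEN tag_release]. New: publish_ok, tag_release.
Round 2: (iv) [IF publish_ok THEN deploy_prod]. New: deploy_prod.
Round 3: (vi) [IF deploy_prod THEN link_bin]. New: link_bin.
Round 4: (iii) [IF link_bin and tag_release THEN link_lib]. New: link_lib.
Round 5: (vii) [IF gen_docs and link_lib THEN run_integ]. New: run_integ.
Derived: run_integ (round 5), publish_ok (round 1), deploy_prod (round 2). src_changed never appears in any round.

src_changed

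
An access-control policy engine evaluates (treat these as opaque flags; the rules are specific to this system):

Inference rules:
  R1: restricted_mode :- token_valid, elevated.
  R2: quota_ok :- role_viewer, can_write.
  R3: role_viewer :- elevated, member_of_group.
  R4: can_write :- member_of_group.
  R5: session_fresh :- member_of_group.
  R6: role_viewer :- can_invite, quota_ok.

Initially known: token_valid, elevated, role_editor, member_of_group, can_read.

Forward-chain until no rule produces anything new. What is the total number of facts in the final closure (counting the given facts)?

Round 1: R1 [restricted_mode :- token_valid, elevated.]; R3 [role_viewer :- elevated, member_of_group.]; R4 [can_write :- member_of_group.]; R5 [session_fresh :- member_of_group.]. Adds restricted_mode, role_viewer, can_write, session_fresh.
Round 2: R2 [quota_ok :- role_viewer, can_write.]. Adds quota_ok.
Closure: {can_read, can_write, elevated, member_of_group, quota_ok, restricted_mode, role_editor, role_viewer, session_fresh, token_valid} — 10 facts.

10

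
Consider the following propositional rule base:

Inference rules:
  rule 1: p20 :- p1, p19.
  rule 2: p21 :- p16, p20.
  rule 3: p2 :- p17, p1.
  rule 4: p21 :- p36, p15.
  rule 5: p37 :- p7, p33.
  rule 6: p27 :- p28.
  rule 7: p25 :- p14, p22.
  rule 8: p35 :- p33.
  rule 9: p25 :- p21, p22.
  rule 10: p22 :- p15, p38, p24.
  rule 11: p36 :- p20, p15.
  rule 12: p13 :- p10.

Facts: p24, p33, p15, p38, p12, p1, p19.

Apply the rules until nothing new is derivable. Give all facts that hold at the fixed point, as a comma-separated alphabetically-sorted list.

p1, p12, p15, p19, p20, p21, p22, p24, p25, p33, p35, p36, p38

Round 1 — rule 1, rule 8, rule 10, derive p20, p35, p22.
Round 2 — rule 11, derive p36.
Round 3 — rule 4, derive p21.
Round 4 — rule 9, derive p25.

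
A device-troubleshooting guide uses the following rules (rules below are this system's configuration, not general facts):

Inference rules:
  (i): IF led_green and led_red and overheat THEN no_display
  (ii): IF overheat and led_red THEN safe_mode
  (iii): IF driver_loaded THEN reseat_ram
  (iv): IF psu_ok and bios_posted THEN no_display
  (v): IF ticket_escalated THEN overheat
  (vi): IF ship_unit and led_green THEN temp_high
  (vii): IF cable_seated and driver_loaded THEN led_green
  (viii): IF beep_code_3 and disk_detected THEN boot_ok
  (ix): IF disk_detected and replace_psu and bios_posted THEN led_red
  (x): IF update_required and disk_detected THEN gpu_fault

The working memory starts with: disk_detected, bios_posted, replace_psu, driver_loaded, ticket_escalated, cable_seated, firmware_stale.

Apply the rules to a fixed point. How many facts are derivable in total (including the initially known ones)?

13

Round 1 — (iii), (v), (vii), (ix), derive reseat_ram, overheat, led_green, led_red.
Round 2 — (i), (ii), derive no_display, safe_mode.
Closure: {bios_posted, cable_seated, disk_detected, driver_loaded, firmware_stale, led_green, led_red, no_display, overheat, replace_psu, reseat_ram, safe_mode, ticket_escalated} — 13 facts.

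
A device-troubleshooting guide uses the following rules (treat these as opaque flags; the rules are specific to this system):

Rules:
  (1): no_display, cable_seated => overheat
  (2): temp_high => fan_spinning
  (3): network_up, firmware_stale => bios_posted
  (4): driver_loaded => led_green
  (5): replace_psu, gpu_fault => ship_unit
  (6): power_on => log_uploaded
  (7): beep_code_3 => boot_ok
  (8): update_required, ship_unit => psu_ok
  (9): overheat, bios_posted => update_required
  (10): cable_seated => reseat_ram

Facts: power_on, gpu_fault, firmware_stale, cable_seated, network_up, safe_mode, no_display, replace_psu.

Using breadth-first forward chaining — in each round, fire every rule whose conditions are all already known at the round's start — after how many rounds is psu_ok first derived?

3

[1] (1) [no_display, cable_seated => overheat]; (3) [network_up, firmware_stale => bios_posted]; (5) [replace_psu, gpu_fault => ship_unit]; (6) [power_on => log_uploaded]; (10) [cable_seated => reseat_ram]. ⇒ new: overheat, bios_posted, ship_unit, log_uploaded, reseat_ram.
[2] (9) [overheat, bios_posted => update_required]. ⇒ new: update_required.
[3] (8) [update_required, ship_unit => psu_ok]. ⇒ new: psu_ok.
psu_ok first appears in round 3.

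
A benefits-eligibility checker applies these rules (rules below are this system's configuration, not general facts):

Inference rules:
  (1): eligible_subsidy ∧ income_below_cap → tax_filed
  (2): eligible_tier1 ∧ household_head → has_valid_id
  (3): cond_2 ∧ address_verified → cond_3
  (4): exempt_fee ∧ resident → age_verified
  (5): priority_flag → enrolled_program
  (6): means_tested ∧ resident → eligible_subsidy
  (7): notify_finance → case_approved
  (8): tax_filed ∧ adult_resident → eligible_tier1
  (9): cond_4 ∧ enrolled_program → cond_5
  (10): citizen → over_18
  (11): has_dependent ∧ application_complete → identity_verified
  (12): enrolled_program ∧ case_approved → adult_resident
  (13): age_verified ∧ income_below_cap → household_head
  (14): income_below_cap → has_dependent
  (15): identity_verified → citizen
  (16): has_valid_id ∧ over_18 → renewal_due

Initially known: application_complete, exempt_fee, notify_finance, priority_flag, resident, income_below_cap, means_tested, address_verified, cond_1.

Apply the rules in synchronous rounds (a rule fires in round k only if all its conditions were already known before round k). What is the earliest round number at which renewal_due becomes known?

[1] (4) [exempt_fee ∧ resident → age_verified]; (5) [priority_flag → enrolled_program]; (6) [means_tested ∧ resident → eligible_subsidy]; (7) [notify_finance → case_approved]; (14) [income_below_cap → has_dependent]. ⇒ new: age_verified, enrolled_program, eligible_subsidy, case_approved, has_dependent.
[2] (1) [eligible_subsidy ∧ income_below_cap → tax_filed]; (11) [has_dependent ∧ application_complete → identity_verified]; (12) [enrolled_program ∧ case_approved → adult_resident]; (13) [age_verified ∧ income_below_cap → household_head]. ⇒ new: tax_filed, identity_verified, adult_resident, household_head.
[3] (8) [tax_filed ∧ adult_resident → eligible_tier1]; (15) [identity_verified → citizen]. ⇒ new: eligible_tier1, citizen.
[4] (2) [eligible_tier1 ∧ household_head → has_valid_id]; (10) [citizen → over_18]. ⇒ new: has_valid_id, over_18.
[5] (16) [has_valid_id ∧ over_18 → renewal_due]. ⇒ new: renewal_due.
renewal_due first appears in round 5.

5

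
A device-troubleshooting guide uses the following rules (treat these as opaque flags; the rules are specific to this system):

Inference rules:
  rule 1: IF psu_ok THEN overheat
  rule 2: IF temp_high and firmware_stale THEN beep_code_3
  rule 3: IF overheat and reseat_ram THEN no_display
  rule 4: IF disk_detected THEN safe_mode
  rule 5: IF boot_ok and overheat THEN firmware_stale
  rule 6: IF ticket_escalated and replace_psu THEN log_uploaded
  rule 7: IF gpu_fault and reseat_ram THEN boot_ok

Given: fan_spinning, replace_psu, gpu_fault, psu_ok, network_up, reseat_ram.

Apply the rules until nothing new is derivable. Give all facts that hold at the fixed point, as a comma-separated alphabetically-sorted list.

boot_ok, fan_spinning, firmware_stale, gpu_fault, network_up, no_display, overheat, psu_ok, replace_psu, reseat_ram

Round 1: rule 1 [IF psu_ok THEN overheat]; rule 7 [IF gpu_fault and reseat_ram THEN boot_ok]. New: overheat, boot_ok.
Round 2: rule 3 [IF overheat and reseat_ram THEN no_display]; rule 5 [IF boot_ok and overheat THEN firmware_stale]. New: no_display, firmware_stale.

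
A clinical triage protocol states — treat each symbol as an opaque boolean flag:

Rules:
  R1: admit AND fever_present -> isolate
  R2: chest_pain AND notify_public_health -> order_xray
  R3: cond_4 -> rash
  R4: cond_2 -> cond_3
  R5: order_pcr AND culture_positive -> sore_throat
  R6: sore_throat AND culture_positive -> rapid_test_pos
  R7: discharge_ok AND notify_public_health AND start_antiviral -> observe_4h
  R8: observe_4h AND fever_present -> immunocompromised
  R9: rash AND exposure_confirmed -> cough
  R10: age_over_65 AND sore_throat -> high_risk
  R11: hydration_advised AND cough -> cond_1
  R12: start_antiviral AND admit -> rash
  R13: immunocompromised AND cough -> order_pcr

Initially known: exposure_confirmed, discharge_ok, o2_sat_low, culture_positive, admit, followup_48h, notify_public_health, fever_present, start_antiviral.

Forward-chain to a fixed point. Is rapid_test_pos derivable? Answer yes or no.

yes

Round 1 fires R1, R7, R12, giving isolate, observe_4h, rash.
Round 2 fires R8, R9, giving immunocompromised, cough.
Round 3 fires R13, giving order_pcr.
Round 4 fires R5, giving sore_throat.
Round 5 fires R6, giving rapid_test_pos.
rapid_test_pos appears in round 5, so it is derivable.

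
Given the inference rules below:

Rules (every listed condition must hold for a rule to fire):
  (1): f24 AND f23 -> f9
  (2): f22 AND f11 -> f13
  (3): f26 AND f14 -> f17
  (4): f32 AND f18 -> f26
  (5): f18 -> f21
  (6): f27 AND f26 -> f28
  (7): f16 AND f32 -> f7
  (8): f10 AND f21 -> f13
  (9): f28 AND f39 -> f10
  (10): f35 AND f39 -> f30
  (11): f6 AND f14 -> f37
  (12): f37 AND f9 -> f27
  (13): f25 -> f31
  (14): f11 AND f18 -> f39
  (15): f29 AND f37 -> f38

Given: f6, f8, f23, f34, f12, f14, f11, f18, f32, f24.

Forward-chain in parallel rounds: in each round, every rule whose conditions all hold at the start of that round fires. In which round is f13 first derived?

Round 1: (1) [f24 AND f23 -> f9]; (4) [f32 AND f18 -> f26]; (5) [f18 -> f21]; (11) [f6 AND f14 -> f37]; (14) [f11 AND f18 -> f39]. New: f9, f26, f21, f37, f39.
Round 2: (3) [f26 AND f14 -> f17]; (12) [f37 AND f9 -> f27]. New: f17, f27.
Round 3: (6) [f27 AND f26 -> f28]. New: f28.
Round 4: (9) [f28 AND f39 -> f10]. New: f10.
Round 5: (8) [f10 AND f21 -> f13]. New: f13.
f13 first appears in round 5.

5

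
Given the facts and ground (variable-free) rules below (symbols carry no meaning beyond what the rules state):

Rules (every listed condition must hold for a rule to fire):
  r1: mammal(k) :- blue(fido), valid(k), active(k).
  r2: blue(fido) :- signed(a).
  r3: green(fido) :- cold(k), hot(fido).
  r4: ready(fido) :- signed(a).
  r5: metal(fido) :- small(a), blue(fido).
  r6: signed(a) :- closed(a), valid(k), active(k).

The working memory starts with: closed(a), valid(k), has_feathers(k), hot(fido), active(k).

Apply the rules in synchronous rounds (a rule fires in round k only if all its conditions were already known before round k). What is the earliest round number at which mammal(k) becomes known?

Round 1: r6 [signed(a) :- closed(a), valid(k), active(k).]. New: signed(a).
Round 2: r2 [blue(fido) :- signed(a).]; r4 [ready(fido) :- signed(a).]. New: blue(fido), ready(fido).
Round 3: r1 [mammal(k) :- blue(fido), valid(k), active(k).]. New: mammal(k).
mammal(k) first appears in round 3.

3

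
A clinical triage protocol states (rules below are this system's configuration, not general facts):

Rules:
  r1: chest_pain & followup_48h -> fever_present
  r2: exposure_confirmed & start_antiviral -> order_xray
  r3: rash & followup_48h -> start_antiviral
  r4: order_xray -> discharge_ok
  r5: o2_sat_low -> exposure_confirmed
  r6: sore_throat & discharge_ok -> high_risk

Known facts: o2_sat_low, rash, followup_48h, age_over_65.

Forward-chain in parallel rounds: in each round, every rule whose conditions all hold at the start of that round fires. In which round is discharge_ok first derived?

[1] r3 [rash & followup_48h -> start_antiviral]; r5 [o2_sat_low -> exposure_confirmed]. ⇒ new: start_antiviral, exposure_confirmed.
[2] r2 [exposure_confirmed & start_antiviral -> order_xray]. ⇒ new: order_xray.
[3] r4 [order_xray -> discharge_ok]. ⇒ new: discharge_ok.
discharge_ok first appears in round 3.

3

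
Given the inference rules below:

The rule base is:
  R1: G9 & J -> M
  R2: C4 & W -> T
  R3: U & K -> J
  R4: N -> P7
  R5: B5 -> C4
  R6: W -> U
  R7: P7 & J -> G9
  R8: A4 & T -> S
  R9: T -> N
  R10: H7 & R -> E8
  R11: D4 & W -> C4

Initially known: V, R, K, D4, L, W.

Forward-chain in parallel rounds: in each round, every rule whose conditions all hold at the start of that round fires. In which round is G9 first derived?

5

Round 1 fires R6, R11, giving U, C4.
Round 2 fires R2, R3, giving T, J.
Round 3 fires R9, giving N.
Round 4 fires R4, giving P7.
Round 5 fires R7, giving G9.
G9 first appears in round 5.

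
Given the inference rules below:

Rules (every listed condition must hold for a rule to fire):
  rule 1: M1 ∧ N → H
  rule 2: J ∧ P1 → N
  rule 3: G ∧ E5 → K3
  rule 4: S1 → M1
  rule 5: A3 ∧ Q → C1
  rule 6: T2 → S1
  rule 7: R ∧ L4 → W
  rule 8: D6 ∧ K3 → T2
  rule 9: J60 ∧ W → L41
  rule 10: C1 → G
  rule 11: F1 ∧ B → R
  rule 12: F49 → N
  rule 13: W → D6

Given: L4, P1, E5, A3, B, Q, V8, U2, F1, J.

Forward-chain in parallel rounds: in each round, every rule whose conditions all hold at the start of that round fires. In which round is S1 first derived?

Round 1: rule 2 [J ∧ P1 → N]; rule 5 [A3 ∧ Q → C1]; rule 11 [F1 ∧ B → R]. Adds N, C1, R.
Round 2: rule 7 [R ∧ L4 → W]; rule 10 [C1 → G]. Adds W, G.
Round 3: rule 3 [G ∧ E5 → K3]; rule 13 [W → D6]. Adds K3, D6.
Round 4: rule 8 [D6 ∧ K3 → T2]. Adds T2.
Round 5: rule 6 [T2 → S1]. Adds S1.
S1 first appears in round 5.

5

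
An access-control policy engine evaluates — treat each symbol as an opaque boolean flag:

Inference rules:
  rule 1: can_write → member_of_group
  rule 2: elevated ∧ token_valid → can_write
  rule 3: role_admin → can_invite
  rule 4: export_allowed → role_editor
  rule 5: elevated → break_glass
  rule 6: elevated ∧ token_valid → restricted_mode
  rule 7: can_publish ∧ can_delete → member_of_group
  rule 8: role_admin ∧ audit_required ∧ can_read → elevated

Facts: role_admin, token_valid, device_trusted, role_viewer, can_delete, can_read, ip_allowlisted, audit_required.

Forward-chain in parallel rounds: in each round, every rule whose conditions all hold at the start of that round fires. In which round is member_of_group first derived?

3

Round 1 fires rule 3, rule 8, giving can_invite, elevated.
Round 2 fires rule 2, rule 5, rule 6, giving can_write, break_glass, restricted_mode.
Round 3 fires rule 1, giving member_of_group.
member_of_group first appears in round 3.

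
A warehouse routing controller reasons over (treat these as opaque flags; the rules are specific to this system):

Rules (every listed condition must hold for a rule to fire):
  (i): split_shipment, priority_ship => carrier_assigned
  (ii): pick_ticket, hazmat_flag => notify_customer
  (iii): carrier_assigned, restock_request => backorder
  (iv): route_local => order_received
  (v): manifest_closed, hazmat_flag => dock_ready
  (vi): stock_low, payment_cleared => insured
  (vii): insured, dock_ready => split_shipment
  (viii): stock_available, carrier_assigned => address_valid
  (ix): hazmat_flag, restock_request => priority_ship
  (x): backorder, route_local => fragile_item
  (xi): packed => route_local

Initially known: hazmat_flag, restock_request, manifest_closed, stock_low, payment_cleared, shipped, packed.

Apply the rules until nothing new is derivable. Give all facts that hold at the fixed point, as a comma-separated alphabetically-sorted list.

[1] (v) [manifest_closed, hazmat_flag => dock_ready]; (vi) [stock_low, payment_cleared => insured]; (ix) [hazmat_flag, restock_request => priority_ship]; (xi) [packed => route_local]. ⇒ new: dock_ready, insured, priority_ship, route_local.
[2] (iv) [route_local => order_received]; (vii) [insured, dock_ready => split_shipment]. ⇒ new: order_received, split_shipment.
[3] (i) [split_shipment, priority_ship => carrier_assigned]. ⇒ new: carrier_assigned.
[4] (iii) [carrier_assigned, restock_request => backorder]. ⇒ new: backorder.
[5] (x) [backorder, route_local => fragile_item]. ⇒ new: fragile_item.

backorder, carrier_assigned, dock_ready, fragile_item, hazmat_flag, insured, manifest_closed, order_received, packed, payment_cleared, priority_ship, restock_request, route_local, shipped, split_shipment, stock_low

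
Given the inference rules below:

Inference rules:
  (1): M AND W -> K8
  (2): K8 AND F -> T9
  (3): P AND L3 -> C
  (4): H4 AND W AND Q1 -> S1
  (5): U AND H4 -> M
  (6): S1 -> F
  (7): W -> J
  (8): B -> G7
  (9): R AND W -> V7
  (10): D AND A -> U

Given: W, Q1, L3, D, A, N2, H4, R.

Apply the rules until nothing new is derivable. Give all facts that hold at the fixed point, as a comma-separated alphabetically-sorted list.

A, D, F, H4, J, K8, L3, M, N2, Q1, R, S1, T9, U, V7, W

Round 1 — (4), (7), (9), (10), derive S1, J, V7, U.
Round 2 — (5), (6), derive M, F.
Round 3 — (1), derive K8.
Round 4 — (2), derive T9.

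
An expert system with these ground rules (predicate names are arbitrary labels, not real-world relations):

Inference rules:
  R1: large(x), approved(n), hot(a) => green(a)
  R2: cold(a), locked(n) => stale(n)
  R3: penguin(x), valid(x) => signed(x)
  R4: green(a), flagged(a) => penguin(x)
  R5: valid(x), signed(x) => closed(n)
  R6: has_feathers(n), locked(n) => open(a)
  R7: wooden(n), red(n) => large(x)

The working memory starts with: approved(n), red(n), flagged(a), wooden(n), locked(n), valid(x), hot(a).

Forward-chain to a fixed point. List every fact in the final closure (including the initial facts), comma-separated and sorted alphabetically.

Round 1: R7 [wooden(n), red(n) => large(x)]. Adds large(x).
Round 2: R1 [large(x), approved(n), hot(a) => green(a)]. Adds green(a).
Round 3: R4 [green(a), flagged(a) => penguin(x)]. Adds penguin(x).
Round 4: R3 [penguin(x), valid(x) => signed(x)]. Adds signed(x).
Round 5: R5 [valid(x), signed(x) => closed(n)]. Adds closed(n).

approved(n), closed(n), flagged(a), green(a), hot(a), large(x), locked(n), penguin(x), red(n), signed(x), valid(x), wooden(n)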